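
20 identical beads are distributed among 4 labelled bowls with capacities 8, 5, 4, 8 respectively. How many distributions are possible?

By stars and bars, unrestricted non-negative solutions to x_1+…+x_4 = 20 number C(20+3,3) = 1771.
Subtract solutions that violate a single cap (substitute x_i' = x_i − (cap_i+1)): x_1 ≥ 9 gives C(14,3) = 364; x_2 ≥ 6 gives C(17,3) = 680; x_3 ≥ 5 gives C(18,3) = 816; x_4 ≥ 9 gives C(14,3) = 364. Together 2224.
Add back pairs where two caps are both exceeded: 56 + 84 + 10 + 220 + 56 + 84 = 510.
Subtract triples: 1 + 0 + 0 + 1 = 2.
By inclusion–exclusion the count is 1771 − 2224 + 510 − 2 = 55.

55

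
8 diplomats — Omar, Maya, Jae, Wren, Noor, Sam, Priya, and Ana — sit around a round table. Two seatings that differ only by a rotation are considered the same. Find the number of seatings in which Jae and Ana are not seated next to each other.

3600

All circular seatings of 8 people number (7)! = 5040.
Those with Jae next to Ana: fuse the pair into one unit and seat 7 units around a circle — 2·(6)! = 1440.
Subtracting, 5040 − 1440 = 3600.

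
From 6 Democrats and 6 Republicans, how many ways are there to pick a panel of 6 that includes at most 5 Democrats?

Split by how many Democrats are chosen (0 through 5).
Sum: C(6,0)·C(6,6) + C(6,1)·C(6,5) + C(6,2)·C(6,4) + C(6,3)·C(6,3) + C(6,4)·C(6,2) + C(6,5)·C(6,1) = 1 + 36 + 225 + 400 + 225 + 36 = 923.

923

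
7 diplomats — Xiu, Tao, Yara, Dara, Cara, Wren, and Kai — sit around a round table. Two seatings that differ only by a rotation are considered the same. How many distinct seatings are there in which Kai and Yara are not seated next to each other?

Without the restriction there are (6)! = 720 seatings.
Seatings with Kai beside Yara: treat them as a block with 2 internal orders, giving 2 × (5)! = 240.
Subtracting, 720 − 240 = 480.

480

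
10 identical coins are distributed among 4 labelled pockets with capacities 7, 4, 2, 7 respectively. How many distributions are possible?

Without the upper bounds there are C(13,3) = 286 ways to split 10 among 4 pockets.
Subtract solutions that violate a single cap (substitute x_i' = x_i − (cap_i+1)): x_1 ≥ 8 gives C(5,3) = 10; x_2 ≥ 5 gives C(8,3) = 56; x_3 ≥ 3 gives C(10,3) = 120; x_4 ≥ 8 gives C(5,3) = 10. Together 196.
Add back pairs where two caps are both exceeded: 0 + 0 + 0 + 10 + 0 + 0 = 10.
By inclusion–exclusion the count is 286 − 196 + 10 = 100.

100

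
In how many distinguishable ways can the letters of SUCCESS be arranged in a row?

420

SUCCESS has 7 letters with C appearing twice and S appearing 3 times.
The number of distinct arrangements is 7!/(3!·2!) = 5040/12 = 420.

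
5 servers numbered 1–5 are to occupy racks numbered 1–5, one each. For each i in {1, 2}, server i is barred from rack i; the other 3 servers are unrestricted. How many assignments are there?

78

Let Aᵢ (for i ∈ {1, 2}) be the placements that put server i in its forbidden rack. Any j of these fix j positions, leaving (5−j)! ways to fill the rest, and there are C(2,j) ways to pick which j.
By inclusion–exclusion, the number of valid placements is Σ_{j=0}^{2} (−1)^j C(2,j)·(5−j)!.
Computing: 120 − 48 + 6 = 78.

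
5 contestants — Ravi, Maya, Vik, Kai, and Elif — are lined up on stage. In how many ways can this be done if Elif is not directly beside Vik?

There are 5! = 120 arrangements in all. If Elif and Vik are adjacent, merging them into one block gives 2·(4)! = 48 arrangements.
So 120 − 48 = 72 arrangements keep them apart.

72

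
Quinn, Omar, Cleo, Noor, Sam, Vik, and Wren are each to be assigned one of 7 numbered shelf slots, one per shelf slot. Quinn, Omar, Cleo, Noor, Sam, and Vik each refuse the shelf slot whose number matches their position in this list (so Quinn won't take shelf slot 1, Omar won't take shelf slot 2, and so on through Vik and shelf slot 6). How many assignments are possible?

Let Aᵢ (for 1 ≤ i ≤ 6) be the placements that put person i in their forbidden shelf slot. Any j of these fix j positions, leaving (7−j)! ways to fill the rest, and there are C(6,j) ways to pick which j.
By inclusion–exclusion, the number of valid placements is Σ_{j=0}^{6} (−1)^j C(6,j)·(7−j)!.
Computing: 5040 − 4320 + 1800 − 480 + 90 − 12 + 1 = 2119.

2119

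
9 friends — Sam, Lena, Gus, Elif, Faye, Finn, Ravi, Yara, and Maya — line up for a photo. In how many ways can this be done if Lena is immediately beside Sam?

80640

Glue Lena and Sam into one block (2 internal orders), leaving 8 units to arrange in a row.
So the count is 2·(8)! = 80640.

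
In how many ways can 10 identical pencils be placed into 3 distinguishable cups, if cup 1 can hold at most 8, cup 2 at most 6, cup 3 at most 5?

Without the upper bounds there are C(12,2) = 66 ways to split 10 among 3 cups.
Subtract solutions that violate a single cap (substitute x_i' = x_i − (cap_i+1)): x_1 ≥ 9 gives C(3,2) = 3; x_2 ≥ 7 gives C(5,2) = 10; x_3 ≥ 6 gives C(6,2) = 15. Together 28.
No two caps can be exceeded simultaneously, so the pair terms are all 0.
By inclusion–exclusion the count is 66 − 28 + 0 = 38.

38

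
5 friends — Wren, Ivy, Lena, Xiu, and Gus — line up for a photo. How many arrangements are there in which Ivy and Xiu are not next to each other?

72

There are 5! = 120 arrangements in all. If Ivy and Xiu are adjacent, merging them into one block gives 2·(4)! = 48 arrangements.
Complementary counting: 120 − 48 = 72.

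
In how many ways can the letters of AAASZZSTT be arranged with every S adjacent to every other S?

Treat the 2 copies of S as a single block. The multiset to arrange is then {SS, A, A, A, T, T, Z, Z}, 8 items in all.
That gives (8)!/(3!·2!·2!) = 1680 arrangements.

1680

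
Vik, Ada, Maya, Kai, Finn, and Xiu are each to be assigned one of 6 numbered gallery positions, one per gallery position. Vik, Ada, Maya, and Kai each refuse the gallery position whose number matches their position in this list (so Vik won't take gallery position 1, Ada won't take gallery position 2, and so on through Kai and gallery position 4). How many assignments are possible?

362

Let Aᵢ (for 1 ≤ i ≤ 4) be the placements that put person i in their forbidden gallery position. Any j of these fix j positions, leaving (6−j)! ways to fill the rest, and there are C(4,j) ways to pick which j.
By inclusion–exclusion, the number of valid placements is Σ_{j=0}^{4} (−1)^j C(4,j)·(6−j)!.
Computing: 720 − 480 + 144 − 24 + 2 = 362.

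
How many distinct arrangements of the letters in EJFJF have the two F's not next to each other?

18

There are 5!/(2!·2!) = 30 arrangements of EJFJF in total.
If the two F's are adjacent, glue them into one block, leaving 4 items to arrange: (4)!/(2!) = 12 ways.
Hence 30 − 12 = 18.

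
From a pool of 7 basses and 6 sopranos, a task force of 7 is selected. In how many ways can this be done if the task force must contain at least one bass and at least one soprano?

1715

Total 7-person selections from all 13: C(13,7) = 1716.
Subtract selections that omit an entire group: no basses → C(6,7) = 0; no sopranos → C(7,7) = 1.
Both groups omitted at once is impossible, so 1716 − 1 = 1715.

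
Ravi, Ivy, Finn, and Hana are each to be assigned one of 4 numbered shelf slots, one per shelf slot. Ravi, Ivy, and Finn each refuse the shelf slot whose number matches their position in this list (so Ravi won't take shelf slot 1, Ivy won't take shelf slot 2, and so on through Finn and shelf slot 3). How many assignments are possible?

Let Aᵢ (for i ∈ {1, 2, 3}) be the placements that put person i in their forbidden shelf slot. Any j of these fix j positions, leaving (4−j)! ways to fill the rest, and there are C(3,j) ways to pick which j.
By inclusion–exclusion, the number of valid placements is Σ_{j=0}^{3} (−1)^j C(3,j)·(4−j)!.
Computing: 24 − 18 + 6 − 1 = 11.

11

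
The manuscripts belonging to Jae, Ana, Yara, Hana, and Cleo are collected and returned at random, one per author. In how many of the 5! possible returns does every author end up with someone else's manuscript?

44

This is the derangement count D_5: permutations of 5 items with no fixed point.
By inclusion–exclusion this is Σ_{j=0}^{5} (−1)^j C(5,j)·(5−j)!.
Computing: 120 − 120 + 60 − 20 + 5 − 1 = 44.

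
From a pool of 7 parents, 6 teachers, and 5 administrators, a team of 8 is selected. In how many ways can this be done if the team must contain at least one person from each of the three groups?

41811

Unrestricted: C(18,8) = 43758 ways to pick any 8 of the 18.
Subtract selections that omit an entire group: no parents → C(11,8) = 165; no teachers → C(12,8) = 495; no administrators → C(13,8) = 1287.
Add back selections omitting two groups (i.e. drawn from a single group): C(7,8) + C(6,8) + C(5,8) = 0.
By inclusion–exclusion: 43758 − 1947 + 0 = 41811.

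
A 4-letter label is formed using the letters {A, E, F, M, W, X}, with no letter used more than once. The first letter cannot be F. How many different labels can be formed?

300

The first letter has 6−1 = 5 choices (anything except F).
The remaining 3 letters are filled from the other 5 symbols without repetition: 5 × 4 × 3 = 60.
Total: 5 × 60 = 300.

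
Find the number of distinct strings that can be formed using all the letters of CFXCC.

The 5 letters of CFXCC have repeats: C appearing 3 times.
So there are 5! / (3!) = 20 distinguishable arrangements.

20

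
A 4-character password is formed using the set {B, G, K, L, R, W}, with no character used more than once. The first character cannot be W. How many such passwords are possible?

The first character has 6−1 = 5 choices (anything except W).
The remaining 3 characters are filled from the other 5 symbols without repetition: 5 × 4 × 3 = 60.
Total: 5 × 60 = 300.

300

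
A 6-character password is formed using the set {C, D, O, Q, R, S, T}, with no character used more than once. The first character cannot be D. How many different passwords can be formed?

4320

The first character has 7−1 = 6 choices (anything except D).
The remaining 5 characters are filled from the other 6 symbols without repetition: 6 × 5 × 4 × 3 × 2 = 720.
Total: 6 × 720 = 4320.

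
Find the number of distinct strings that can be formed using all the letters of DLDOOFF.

Letter multiplicities in DLDOOFF: D×2, F×2, L×1, O×2.
So there are 7! / (2!·2!·2!) = 630 distinguishable arrangements.

630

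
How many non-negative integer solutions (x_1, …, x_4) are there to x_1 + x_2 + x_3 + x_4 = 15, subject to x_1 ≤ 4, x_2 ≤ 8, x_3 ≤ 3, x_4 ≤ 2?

10

By stars and bars, unrestricted non-negative solutions to x_1+…+x_4 = 15 number C(15+3,3) = 816.
Subtract solutions that violate a single cap (substitute x_i' = x_i − (cap_i+1)): x_1 ≥ 5 gives C(13,3) = 286; x_2 ≥ 9 gives C(9,3) = 84; x_3 ≥ 4 gives C(14,3) = 364; x_4 ≥ 3 gives C(15,3) = 455. Together 1189.
Add back pairs where two caps are both exceeded: 4 + 84 + 120 + 10 + 20 + 165 = 403.
Subtract triples: 0 + 0 + 20 + 0 = 20.
By inclusion–exclusion the count is 816 − 1189 + 403 − 20 = 10.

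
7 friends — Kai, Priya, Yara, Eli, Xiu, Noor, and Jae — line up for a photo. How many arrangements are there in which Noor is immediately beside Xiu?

1440

Glue Noor and Xiu into one block (2 internal orders), leaving 6 units to arrange in a row.
That gives 2 × 6! = 2 × 720 = 1440.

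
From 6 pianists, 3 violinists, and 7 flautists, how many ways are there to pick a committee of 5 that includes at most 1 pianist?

Split by how many pianists are chosen (0 through 1).
Sum: C(6,0)·C(10,5) + C(6,1)·C(10,4) = 252 + 1260 = 1512.

1512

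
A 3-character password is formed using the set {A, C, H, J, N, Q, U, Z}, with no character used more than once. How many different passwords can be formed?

336

With no repetition, fill the 3 characters in order: 8 choices, then 7, down to 6.
That product is 8 × 7 × 6 = 336.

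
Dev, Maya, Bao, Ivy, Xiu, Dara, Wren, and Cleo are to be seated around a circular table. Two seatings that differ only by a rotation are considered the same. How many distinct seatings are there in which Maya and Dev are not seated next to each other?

Without the restriction there are (7)! = 5040 seatings.
Seatings with Maya beside Dev: treat them as a block with 2 internal orders, giving 2 × (6)! = 1440.
Subtracting, 5040 − 1440 = 3600.

3600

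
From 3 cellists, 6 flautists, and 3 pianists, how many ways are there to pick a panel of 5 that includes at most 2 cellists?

756

Split by how many cellists are chosen (0 through 2).
Sum: C(3,0)·C(9,5) + C(3,1)·C(9,4) + C(3,2)·C(9,3) = 126 + 378 + 252 = 756.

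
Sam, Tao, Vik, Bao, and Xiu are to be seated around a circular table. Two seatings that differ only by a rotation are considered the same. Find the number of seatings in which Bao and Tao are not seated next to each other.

All circular seatings of 5 people number (4)! = 24.
Those with Bao next to Tao: fuse the pair into one unit and seat 4 units around a circle — 2·(3)! = 12.
Subtracting, 24 − 12 = 12.

12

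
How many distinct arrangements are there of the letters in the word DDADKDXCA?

7560

DDADKDXCA has 9 letters with A appearing twice and D appearing 4 times.
Dividing 9! = 362880 by 4!·2! = 48 for the repeated letters gives 7560.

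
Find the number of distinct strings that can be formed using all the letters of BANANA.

60

BANANA has 6 letters with A appearing 3 times and N appearing twice.
The number of distinct arrangements is 6!/(3!·2!) = 720/12 = 60.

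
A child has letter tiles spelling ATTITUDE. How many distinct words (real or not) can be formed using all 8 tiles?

ATTITUDE has 8 letters with T appearing 3 times.
So there are 8! / (3!) = 6720 distinguishable arrangements.

6720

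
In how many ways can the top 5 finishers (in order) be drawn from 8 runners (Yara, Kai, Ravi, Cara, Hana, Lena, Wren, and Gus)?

6720

There are 8 choices for 1st place, 7 for 2nd, and so on down to 4 for position 5.
That gives 8 × 7 × 6 × 5 × 4 = 6720.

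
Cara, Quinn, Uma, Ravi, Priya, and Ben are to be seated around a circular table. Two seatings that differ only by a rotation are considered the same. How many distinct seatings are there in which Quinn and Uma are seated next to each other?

Glue Quinn and Uma into a block (2 internal orders). Seating 5 units around a circle gives (4)! arrangements.
So 2 × (4)! = 2 × 24 = 48.

48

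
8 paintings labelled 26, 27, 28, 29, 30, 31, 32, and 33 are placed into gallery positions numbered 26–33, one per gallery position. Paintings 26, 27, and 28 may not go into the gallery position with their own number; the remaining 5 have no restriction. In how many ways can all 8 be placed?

27240

Let Aᵢ (for i ∈ {26, 27, 28}) be the placements that put painting i in its forbidden gallery position. Any j of these fix j positions, leaving (8−j)! ways to fill the rest, and there are C(3,j) ways to pick which j.
By inclusion–exclusion, the number of valid placements is Σ_{j=0}^{3} (−1)^j C(3,j)·(8−j)!.
Computing: 40320 − 15120 + 2160 − 120 = 27240.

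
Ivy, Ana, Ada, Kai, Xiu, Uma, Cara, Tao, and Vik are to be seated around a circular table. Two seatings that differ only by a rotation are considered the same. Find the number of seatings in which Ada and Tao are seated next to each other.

10080

Treat {Ada, Tao} as one unit (2 internal orders) and seat the resulting 8 units around the table: (7)! circular arrangements.
So 2 × (7)! = 2 × 5040 = 10080.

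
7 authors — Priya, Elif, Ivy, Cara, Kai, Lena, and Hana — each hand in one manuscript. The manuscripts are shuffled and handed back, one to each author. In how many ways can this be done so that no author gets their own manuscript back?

Count assignments avoiding every fixed point. For any j of the 7 authors fixed to their own manuscript, the other 7−j can be arranged in (7−j)! ways.
By inclusion–exclusion this is Σ_{j=0}^{7} (−1)^j C(7,j)·(7−j)!.
Computing: 5040 − 5040 + 2520 − 840 + 210 − 42 + 7 − 1 = 1854.

1854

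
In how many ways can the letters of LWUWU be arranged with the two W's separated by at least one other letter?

There are 5!/(2!·2!) = 30 arrangements of LWUWU in total.
Arrangements with the W's together: treat WW as one letter, giving (4)!/(2!) = 12.
Hence 30 − 12 = 18.

18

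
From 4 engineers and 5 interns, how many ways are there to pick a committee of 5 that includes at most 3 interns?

105

Split by how many interns are chosen (0 through 3).
Sum: C(5,0)·C(4,5) + C(5,1)·C(4,4) + C(5,2)·C(4,3) + C(5,3)·C(4,2) = 0 + 5 + 40 + 60 = 105.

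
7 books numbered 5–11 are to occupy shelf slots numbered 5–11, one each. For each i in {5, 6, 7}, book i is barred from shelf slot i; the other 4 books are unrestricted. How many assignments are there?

3216

Let Aᵢ (for i ∈ {5, 6, 7}) be the placements that put book i in its forbidden shelf slot. Any j of these fix j positions, leaving (7−j)! ways to fill the rest, and there are C(3,j) ways to pick which j.
By inclusion–exclusion, the number of valid placements is Σ_{j=0}^{3} (−1)^j C(3,j)·(7−j)!.
Computing: 5040 − 2160 + 360 − 24 = 3216.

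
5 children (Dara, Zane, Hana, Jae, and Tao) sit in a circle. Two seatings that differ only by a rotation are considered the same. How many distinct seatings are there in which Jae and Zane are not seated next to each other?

12

Without the restriction there are (4)! = 24 seatings.
Those with Jae next to Zane: fuse the pair into one unit and seat 4 units around a circle — 2·(3)! = 12.
Subtracting, 24 − 12 = 12.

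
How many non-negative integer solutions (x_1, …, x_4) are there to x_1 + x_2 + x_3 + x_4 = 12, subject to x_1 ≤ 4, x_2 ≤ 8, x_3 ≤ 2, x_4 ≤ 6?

86

Ignoring the caps, the number of non-negative solutions to x_1+…+x_4 = 12 is C(15,3) = 455.
Subtract solutions that violate a single cap (substitute x_i' = x_i − (cap_i+1)): x_1 ≥ 5 gives C(10,3) = 120; x_2 ≥ 9 gives C(6,3) = 20; x_3 ≥ 3 gives C(12,3) = 220; x_4 ≥ 7 gives C(8,3) = 56. Together 416.
Add back pairs where two caps are both exceeded: 0 + 35 + 1 + 1 + 0 + 10 = 47.
By inclusion–exclusion the count is 455 − 416 + 47 = 86.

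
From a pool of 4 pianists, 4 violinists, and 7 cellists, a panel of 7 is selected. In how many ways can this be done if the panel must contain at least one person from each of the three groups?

Unrestricted: C(15,7) = 6435 ways to pick any 7 of the 15.
Subtract selections that omit an entire group: no pianists → C(11,7) = 330; no violinists → C(11,7) = 330; no cellists → C(8,7) = 8.
Add back selections omitting two groups (i.e. drawn from a single group): C(4,7) + C(4,7) + C(7,7) = 1.
By inclusion–exclusion: 6435 − 668 + 1 = 5768.

5768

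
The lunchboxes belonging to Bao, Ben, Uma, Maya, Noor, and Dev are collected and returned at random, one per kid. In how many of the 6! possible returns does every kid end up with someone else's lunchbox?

265

Count assignments avoiding every fixed point. For any j of the 6 kids fixed to their own lunchbox, the other 6−j can be arranged in (6−j)! ways.
By inclusion–exclusion this is Σ_{j=0}^{6} (−1)^j C(6,j)·(6−j)!.
Computing: 720 − 720 + 360 − 120 + 30 − 6 + 1 = 265.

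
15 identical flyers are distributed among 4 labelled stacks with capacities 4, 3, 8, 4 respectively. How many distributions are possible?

34

Without the upper bounds there are C(18,3) = 816 ways to split 15 among 4 stacks.
Subtract solutions that violate a single cap (substitute x_i' = x_i − (cap_i+1)): x_1 ≥ 5 gives C(13,3) = 286; x_2 ≥ 4 gives C(14,3) = 364; x_3 ≥ 9 gives C(9,3) = 84; x_4 ≥ 5 gives C(13,3) = 286. Together 1020.
Add back pairs where two caps are both exceeded: 84 + 4 + 56 + 10 + 84 + 4 = 242.
Subtract triples: 0 + 4 + 0 + 0 = 4.
By inclusion–exclusion the count is 816 − 1020 + 242 − 4 = 34.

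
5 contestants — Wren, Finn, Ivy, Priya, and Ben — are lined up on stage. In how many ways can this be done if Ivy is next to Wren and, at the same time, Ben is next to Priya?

24

Treat {Ivy,Wren} as one block (2 orders) and {Ben,Priya} as another (2 orders).
That leaves 3 units to arrange: 2 × 2 × 3! = 4 × 6 = 24.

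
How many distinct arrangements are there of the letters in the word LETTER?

180

Letter multiplicities in LETTER: E×2, L×1, R×1, T×2.
Dividing 6! = 720 by 2!·2! = 4 for the repeated letters gives 180.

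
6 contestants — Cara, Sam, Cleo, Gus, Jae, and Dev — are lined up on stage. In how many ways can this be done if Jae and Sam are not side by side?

480

Of the 6! = 720 arrangements, those with Jae and Sam adjacent number 2 × 5! = 240 (treat the pair as a block with 2 internal orders).
Complementary counting: 720 − 240 = 480.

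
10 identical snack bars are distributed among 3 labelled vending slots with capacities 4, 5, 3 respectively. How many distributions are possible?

6

Ignoring the caps, the number of non-negative solutions to x_1+…+x_3 = 10 is C(12,2) = 66.
Subtract solutions that violate a single cap (substitute x_i' = x_i − (cap_i+1)): x_1 ≥ 5 gives C(7,2) = 21; x_2 ≥ 6 gives C(6,2) = 15; x_3 ≥ 4 gives C(8,2) = 28. Together 64.
Add back pairs where two caps are both exceeded: 0 + 3 + 1 = 4.
By inclusion–exclusion the count is 66 − 64 + 4 = 6.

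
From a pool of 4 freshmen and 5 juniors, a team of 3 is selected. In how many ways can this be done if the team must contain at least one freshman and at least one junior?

70

Total 3-person selections from all 9: C(9,3) = 84.
Selections missing a whole group: no freshmen → C(5,3) = 10; no juniors → C(4,3) = 4.
Both groups omitted at once is impossible, so 84 − 14 = 70.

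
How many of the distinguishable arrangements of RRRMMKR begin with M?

30

With the first slot taken by M, it remains to arrange the other 6 letters (RRRMKR).
Those 6 letters have R appearing 4 times, giving (6)!/(4!) = 30.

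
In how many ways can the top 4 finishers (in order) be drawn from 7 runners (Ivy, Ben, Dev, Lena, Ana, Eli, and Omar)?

This is an ordered selection of 4 from 7: P(7,4).
That gives 7 × 6 × 5 × 4 = 840.

840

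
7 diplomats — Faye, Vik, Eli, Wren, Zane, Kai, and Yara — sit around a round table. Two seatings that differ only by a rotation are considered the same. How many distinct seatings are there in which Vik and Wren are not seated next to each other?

480

All circular seatings of 7 people number (6)! = 720.
Seatings with Vik beside Wren: treat them as a block with 2 internal orders, giving 2 × (5)! = 240.
Subtracting, 720 − 240 = 480.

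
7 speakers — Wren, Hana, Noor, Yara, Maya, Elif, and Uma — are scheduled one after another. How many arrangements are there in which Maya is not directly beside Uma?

There are 7! = 5040 arrangements in all. If Maya and Uma are adjacent, merging them into one block gives 2·(6)! = 1440 arrangements.
So 5040 − 1440 = 3600 arrangements keep them apart.

3600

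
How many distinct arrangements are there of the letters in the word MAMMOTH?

Letter multiplicities in MAMMOTH: A×1, H×1, M×3, O×1, T×1.
So there are 7! / (3!) = 840 distinguishable arrangements.

840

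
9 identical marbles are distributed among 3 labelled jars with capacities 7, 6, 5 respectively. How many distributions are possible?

Ignoring the caps, the number of non-negative solutions to x_1+…+x_3 = 9 is C(11,2) = 55.
Subtract solutions that violate a single cap (substitute x_i' = x_i − (cap_i+1)): x_1 ≥ 8 gives C(3,2) = 3; x_2 ≥ 7 gives C(4,2) = 6; x_3 ≥ 6 gives C(5,2) = 10. Together 19.
No two caps can be exceeded simultaneously, so the pair terms are all 0.
By inclusion–exclusion the count is 55 − 19 + 0 = 36.

36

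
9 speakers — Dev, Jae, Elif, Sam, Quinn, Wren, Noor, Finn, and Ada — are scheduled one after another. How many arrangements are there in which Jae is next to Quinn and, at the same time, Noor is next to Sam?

Treat {Jae,Quinn} as one block (2 orders) and {Noor,Sam} as another (2 orders).
That leaves 7 units to arrange: 2 × 2 × 7! = 4 × 5040 = 20160.

20160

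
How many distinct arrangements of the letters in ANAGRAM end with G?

Fix G in the last position and arrange the remaining 6 letters.
Those 6 letters have A appearing 3 times, giving (6)!/(3!) = 120.

120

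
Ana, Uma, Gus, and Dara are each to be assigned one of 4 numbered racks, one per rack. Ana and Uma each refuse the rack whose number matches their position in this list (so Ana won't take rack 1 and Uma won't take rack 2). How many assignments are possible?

14

Let Aᵢ (for i ∈ {1, 2}) be the placements that put person i in their forbidden rack. Any j of these fix j positions, leaving (4−j)! ways to fill the rest, and there are C(2,j) ways to pick which j.
By inclusion–exclusion, the number of valid placements is Σ_{j=0}^{2} (−1)^j C(2,j)·(4−j)!.
Computing: 24 − 12 + 2 = 14.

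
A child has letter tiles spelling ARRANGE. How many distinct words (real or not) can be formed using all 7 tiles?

ARRANGE has 7 letters with A appearing twice and R appearing twice.
So there are 7! / (2!·2!) = 1260 distinguishable arrangements.

1260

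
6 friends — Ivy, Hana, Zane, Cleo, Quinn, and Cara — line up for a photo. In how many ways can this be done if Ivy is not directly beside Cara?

480

There are 6! = 720 arrangements in all. If Ivy and Cara are adjacent, merging them into one block gives 2·(5)! = 240 arrangements.
Complementary counting: 720 − 240 = 480.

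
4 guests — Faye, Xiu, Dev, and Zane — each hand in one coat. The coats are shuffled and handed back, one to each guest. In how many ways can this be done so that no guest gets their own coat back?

Let Aᵢ be the assignments in which guest i gets their own coat. We want the size of the complement of A₁∪…∪A_4.
By inclusion–exclusion this is Σ_{j=0}^{4} (−1)^j C(4,j)·(4−j)!.
Computing: 24 − 24 + 12 − 4 + 1 = 9.

9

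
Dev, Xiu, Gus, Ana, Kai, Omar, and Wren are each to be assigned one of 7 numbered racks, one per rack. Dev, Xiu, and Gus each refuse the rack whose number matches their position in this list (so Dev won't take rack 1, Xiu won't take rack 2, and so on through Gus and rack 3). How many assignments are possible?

Let Aᵢ (for i ∈ {1, 2, 3}) be the placements that put person i in their forbidden rack. Any j of these fix j positions, leaving (7−j)! ways to fill the rest, and there are C(3,j) ways to pick which j.
By inclusion–exclusion, the number of valid placements is Σ_{j=0}^{3} (−1)^j C(3,j)·(7−j)!.
Computing: 5040 − 2160 + 360 − 24 = 3216.

3216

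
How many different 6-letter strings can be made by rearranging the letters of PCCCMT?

PCCCMT has 6 letters with C appearing 3 times.
The number of distinct arrangements is 6!/(3!) = 720/6 = 120.

120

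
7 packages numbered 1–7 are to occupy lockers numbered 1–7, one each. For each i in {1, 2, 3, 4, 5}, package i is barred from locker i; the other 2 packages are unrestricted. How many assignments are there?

Let Aᵢ (for 1 ≤ i ≤ 5) be the placements that put package i in its forbidden locker. Any j of these fix j positions, leaving (7−j)! ways to fill the rest, and there are C(5,j) ways to pick which j.
By inclusion–exclusion, the number of valid placements is Σ_{j=0}^{5} (−1)^j C(5,j)·(7−j)!.
Computing: 5040 − 3600 + 1200 − 240 + 30 − 2 = 2428.

2428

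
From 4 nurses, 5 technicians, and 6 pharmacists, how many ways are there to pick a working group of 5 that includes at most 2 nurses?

Split by how many nurses are chosen (0 through 2).
Sum: C(4,0)·C(11,5) + C(4,1)·C(11,4) + C(4,2)·C(11,3) = 462 + 1320 + 990 = 2772.

2772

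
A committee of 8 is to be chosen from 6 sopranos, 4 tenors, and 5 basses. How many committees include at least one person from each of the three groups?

6216

With no constraint there are C(15,8) = 6435 possible selections.
Subtract selections that omit an entire group: no sopranos → C(9,8) = 9; no tenors → C(11,8) = 165; no basses → C(10,8) = 45.
Add back selections omitting two groups (i.e. drawn from a single group): C(6,8) + C(4,8) + C(5,8) = 0.
By inclusion–exclusion: 6435 − 219 + 0 = 6216.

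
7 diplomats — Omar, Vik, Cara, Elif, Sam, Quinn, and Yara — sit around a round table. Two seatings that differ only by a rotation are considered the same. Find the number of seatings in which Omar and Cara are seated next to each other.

240

Treat {Omar, Cara} as one unit (2 internal orders) and seat the resulting 6 units around the table: (5)! circular arrangements.
So 2 × (5)! = 2 × 120 = 240.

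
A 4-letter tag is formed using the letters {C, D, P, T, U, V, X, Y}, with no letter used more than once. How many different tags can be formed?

This is a permutation of 4 out of 8: P(8,4) = 8!/4!.
8 × 7 × 6 × 5 = 1680.

1680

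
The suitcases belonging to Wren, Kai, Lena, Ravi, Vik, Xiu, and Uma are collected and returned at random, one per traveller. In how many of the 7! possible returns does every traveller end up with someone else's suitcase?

This is the derangement count D_7: permutations of 7 items with no fixed point.
By inclusion–exclusion this is Σ_{j=0}^{7} (−1)^j C(7,j)·(7−j)!.
Computing: 5040 − 5040 + 2520 − 840 + 210 − 42 + 7 − 1 = 1854.

1854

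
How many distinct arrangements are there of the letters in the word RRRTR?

5

RRRTR has 5 letters with R appearing 4 times.
Dividing 5! = 120 by 4! = 24 for the repeated letters gives 5.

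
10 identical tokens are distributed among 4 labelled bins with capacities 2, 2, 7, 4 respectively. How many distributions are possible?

Ignoring the caps, the number of non-negative solutions to x_1+…+x_4 = 10 is C(13,3) = 286.
Subtract solutions that violate a single cap (substitute x_i' = x_i − (cap_i+1)): x_1 ≥ 3 gives C(10,3) = 120; x_2 ≥ 3 gives C(10,3) = 120; x_3 ≥ 8 gives C(5,3) = 10; x_4 ≥ 5 gives C(8,3) = 56. Together 306.
Add back pairs where two caps are both exceeded: 35 + 0 + 10 + 0 + 10 + 0 = 55.
By inclusion–exclusion the count is 286 − 306 + 55 = 35.

35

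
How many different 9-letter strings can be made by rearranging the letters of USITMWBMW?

90720

Letter multiplicities in USITMWBMW: B×1, I×1, M×2, S×1, T×1, U×1, W×2.
So there are 9! / (2!·2!) = 90720 distinguishable arrangements.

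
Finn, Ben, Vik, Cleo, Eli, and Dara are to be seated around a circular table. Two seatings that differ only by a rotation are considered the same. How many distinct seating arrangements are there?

Around a circle, 6 distinct people have 6!/6 = (5)! = 120 rotationally distinct seatings.

120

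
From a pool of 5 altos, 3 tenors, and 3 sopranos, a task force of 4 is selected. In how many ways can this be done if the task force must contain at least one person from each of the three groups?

With no constraint there are C(11,4) = 330 possible selections.
Subtract selections that omit an entire group: no altos → C(6,4) = 15; no tenors → C(8,4) = 70; no sopranos → C(8,4) = 70.
Add back selections omitting two groups (i.e. drawn from a single group): C(5,4) + C(3,4) + C(3,4) = 5.
By inclusion–exclusion: 330 − 155 + 5 = 180.

180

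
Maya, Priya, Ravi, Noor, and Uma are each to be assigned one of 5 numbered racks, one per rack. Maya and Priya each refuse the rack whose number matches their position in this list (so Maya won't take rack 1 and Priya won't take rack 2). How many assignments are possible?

78

Let Aᵢ (for i ∈ {1, 2}) be the placements that put person i in their forbidden rack. Any j of these fix j positions, leaving (5−j)! ways to fill the rest, and there are C(2,j) ways to pick which j.
By inclusion–exclusion, the number of valid placements is Σ_{j=0}^{2} (−1)^j C(2,j)·(5−j)!.
Computing: 120 − 48 + 6 = 78.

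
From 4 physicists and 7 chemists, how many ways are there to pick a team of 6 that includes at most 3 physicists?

441

Split by how many physicists are chosen (0 through 3).
Sum: C(4,0)·C(7,6) + C(4,1)·C(7,5) + C(4,2)·C(7,4) + C(4,3)·C(7,3) = 7 + 84 + 210 + 140 = 441.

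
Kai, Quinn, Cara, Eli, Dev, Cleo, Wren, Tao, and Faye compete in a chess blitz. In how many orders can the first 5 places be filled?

This is an ordered selection of 5 from 9: P(9,5).
That gives 9 × 8 × 7 × 6 × 5 = 15120.

15120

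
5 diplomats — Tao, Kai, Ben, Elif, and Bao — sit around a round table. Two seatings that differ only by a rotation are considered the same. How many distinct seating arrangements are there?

24

Seat Tao anywhere (absorbing the rotational symmetry), then permute the other 4: (4)! = 24.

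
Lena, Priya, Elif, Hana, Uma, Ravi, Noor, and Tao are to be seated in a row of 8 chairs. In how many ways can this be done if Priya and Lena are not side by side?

30240

There are 8! = 40320 arrangements in all. If Priya and Lena are adjacent, merging them into one block gives 2·(7)! = 10080 arrangements.
Complementary counting: 40320 − 10080 = 30240.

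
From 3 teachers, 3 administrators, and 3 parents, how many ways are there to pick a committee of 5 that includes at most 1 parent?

Split by how many parents are chosen (0 through 1).
Sum: C(3,0)·C(6,5) + C(3,1)·C(6,4) = 6 + 45 = 51.

51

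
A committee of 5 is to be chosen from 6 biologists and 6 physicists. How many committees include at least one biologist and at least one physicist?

780

Total 5-person selections from all 12: C(12,5) = 792.
Subtract selections that omit an entire group: no biologists → C(6,5) = 6; no physicists → C(6,5) = 6.
Both groups omitted at once is impossible, so 792 − 12 = 780.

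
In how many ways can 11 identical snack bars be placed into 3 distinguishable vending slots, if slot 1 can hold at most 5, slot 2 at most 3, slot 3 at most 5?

Ignoring the caps, the number of non-negative solutions to x_1+…+x_3 = 11 is C(13,2) = 78.
Subtract solutions that violate a single cap (substitute x_i' = x_i − (cap_i+1)): x_1 ≥ 6 gives C(7,2) = 21; x_2 ≥ 4 gives C(9,2) = 36; x_3 ≥ 6 gives C(7,2) = 21. Together 78.
Add back pairs where two caps are both exceeded: 3 + 0 + 3 = 6.
By inclusion–exclusion the count is 78 − 78 + 6 = 6.

6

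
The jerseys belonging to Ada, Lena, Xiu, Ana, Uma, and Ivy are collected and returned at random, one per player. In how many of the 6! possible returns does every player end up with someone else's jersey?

Let Aᵢ be the assignments in which player i gets their old jersey. We want the size of the complement of A₁∪…∪A_6.
By inclusion–exclusion this is Σ_{j=0}^{6} (−1)^j C(6,j)·(6−j)!.
Computing: 720 − 720 + 360 − 120 + 30 − 6 + 1 = 265.

265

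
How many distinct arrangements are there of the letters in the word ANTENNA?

420

Letter multiplicities in ANTENNA: A×2, E×1, N×3, T×1.
Dividing 7! = 5040 by 3!·2! = 12 for the repeated letters gives 420.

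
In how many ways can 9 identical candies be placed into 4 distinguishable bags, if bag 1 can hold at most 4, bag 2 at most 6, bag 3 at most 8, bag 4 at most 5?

By stars and bars, unrestricted non-negative solutions to x_1+…+x_4 = 9 number C(9+3,3) = 220.
Subtract solutions that violate a single cap (substitute x_i' = x_i − (cap_i+1)): x_1 ≥ 5 gives C(7,3) = 35; x_2 ≥ 7 gives C(5,3) = 10; x_3 ≥ 9 gives C(3,3) = 1; x_4 ≥ 6 gives C(6,3) = 20. Together 66.
No two caps can be exceeded simultaneously, so the pair terms are all 0.
By inclusion–exclusion the count is 220 − 66 + 0 = 154.

154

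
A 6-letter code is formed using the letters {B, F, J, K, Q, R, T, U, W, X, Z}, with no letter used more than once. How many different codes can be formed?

332640

With no repetition, fill the 6 letters in order: 11 choices, then 10, down to 6.
That product is 11 × 10 × 9 × 8 × 7 × 6 = 332640.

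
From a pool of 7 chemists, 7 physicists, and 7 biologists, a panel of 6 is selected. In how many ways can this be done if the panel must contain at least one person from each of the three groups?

Total 6-person selections from all 21: C(21,6) = 54264.
Subtract selections that omit an entire group: no chemists → C(14,6) = 3003; no physicists → C(14,6) = 3003; no biologists → C(14,6) = 3003.
Add back selections omitting two groups (i.e. drawn from a single group): C(7,6) + C(7,6) + C(7,6) = 21.
By inclusion–exclusion: 54264 − 9009 + 21 = 45276.

45276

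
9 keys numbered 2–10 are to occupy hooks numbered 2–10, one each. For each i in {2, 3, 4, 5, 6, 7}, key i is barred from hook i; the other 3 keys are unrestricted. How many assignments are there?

Let Aᵢ (for 2 ≤ i ≤ 7) be the placements that put key i in its forbidden hook. Any j of these fix j positions, leaving (9−j)! ways to fill the rest, and there are C(6,j) ways to pick which j.
By inclusion–exclusion, the number of valid placements is Σ_{j=0}^{6} (−1)^j C(6,j)·(9−j)!.
Computing: 362880 − 241920 + 75600 − 14400 + 1800 − 144 + 6 = 183822.

183822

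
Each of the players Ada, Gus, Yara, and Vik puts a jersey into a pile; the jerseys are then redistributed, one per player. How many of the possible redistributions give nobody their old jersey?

9

Let Aᵢ be the assignments in which player i gets their old jersey. We want the size of the complement of A₁∪…∪A_4.
By inclusion–exclusion this is Σ_{j=0}^{4} (−1)^j C(4,j)·(4−j)!.
Computing: 24 − 24 + 12 − 4 + 1 = 9.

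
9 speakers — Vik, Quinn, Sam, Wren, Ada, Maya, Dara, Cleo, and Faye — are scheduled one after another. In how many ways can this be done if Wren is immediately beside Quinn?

80640

Glue Wren and Quinn into one block (2 internal orders), leaving 8 units to arrange in a row.
That gives 2 × 8! = 2 × 40320 = 80640.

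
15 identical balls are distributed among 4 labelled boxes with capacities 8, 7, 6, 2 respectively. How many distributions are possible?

Ignoring the caps, the number of non-negative solutions to x_1+…+x_4 = 15 is C(18,3) = 816.
Subtract solutions that violate a single cap (substitute x_i' = x_i − (cap_i+1)): x_1 ≥ 9 gives C(9,3) = 84; x_2 ≥ 8 gives C(10,3) = 120; x_3 ≥ 7 gives C(11,3) = 165; x_4 ≥ 3 gives C(15,3) = 455. Together 824.
Add back pairs where two caps are both exceeded: 0 + 0 + 20 + 1 + 35 + 56 = 112.
By inclusion–exclusion the count is 816 − 824 + 112 = 104.

104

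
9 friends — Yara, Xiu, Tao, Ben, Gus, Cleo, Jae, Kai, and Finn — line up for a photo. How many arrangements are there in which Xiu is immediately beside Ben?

80640

Glue Xiu and Ben into one block (2 internal orders), leaving 8 units to arrange in a row.
That gives 2 × 8! = 2 × 40320 = 80640.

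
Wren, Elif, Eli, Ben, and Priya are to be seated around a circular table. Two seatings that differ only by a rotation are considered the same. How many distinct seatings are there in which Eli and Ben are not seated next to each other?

Without the restriction there are (4)! = 24 seatings.
Those with Eli next to Ben: fuse the pair into one unit and seat 4 units around a circle — 2·(3)! = 12.
Subtracting, 24 − 12 = 12.

12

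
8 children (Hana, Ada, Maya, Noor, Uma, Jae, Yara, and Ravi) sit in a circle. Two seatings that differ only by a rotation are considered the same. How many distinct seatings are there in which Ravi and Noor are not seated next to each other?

3600

All circular seatings of 8 people number (7)! = 5040.
Those with Ravi next to Noor: fuse the pair into one unit and seat 7 units around a circle — 2·(6)! = 1440.
Subtracting, 5040 − 1440 = 3600.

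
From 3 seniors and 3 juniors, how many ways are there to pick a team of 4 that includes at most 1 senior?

Split by how many seniors are chosen (0 through 1).
Sum: C(3,0)·C(3,4) + C(3,1)·C(3,3) = 0 + 3 = 3.

3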